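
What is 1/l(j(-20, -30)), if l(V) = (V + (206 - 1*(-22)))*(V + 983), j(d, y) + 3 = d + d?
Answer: 1/173900 ≈ 5.7504e-6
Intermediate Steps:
j(d, y) = -3 + 2*d (j(d, y) = -3 + (d + d) = -3 + 2*d)
l(V) = (228 + V)*(983 + V) (l(V) = (V + (206 + 22))*(983 + V) = (V + 228)*(983 + V) = (228 + V)*(983 + V))
1/l(j(-20, -30)) = 1/(224124 + (-3 + 2*(-20))**2 + 1211*(-3 + 2*(-20))) = 1/(224124 + (-3 - 40)**2 + 1211*(-3 - 40)) = 1/(224124 + (-43)**2 + 1211*(-43)) = 1/(224124 + 1849 - 52073) = 1/173900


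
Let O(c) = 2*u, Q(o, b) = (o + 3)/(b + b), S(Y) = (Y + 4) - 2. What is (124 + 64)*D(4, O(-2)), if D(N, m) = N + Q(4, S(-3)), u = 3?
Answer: 94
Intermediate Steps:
S(Y) = 2 + Y (S(Y) = (4 + Y) - 2 = 2 + Y)
Q(o, b) = (3 + o)/(2*b) (Q(o, b) = (3 + o)/((2*b)) = (3 + o)*(1/(2*b)) = (3 + o)/(2*b))
O(c) = 6 (O(c) = 2*3 = 6)
D(N, m) = -7/2 + N (D(N, m) = N + (3 + 4)/(2*(2 - 3)) = N + (1/2)*7/(-1) = N + (1/2)*(-1)*7 = N - 7/2 = -7/2 + N)
(124 + 64)*D(4, O(-2)) = (124 + 64)*(-7/2 + 4) = 188*(1/2) = 94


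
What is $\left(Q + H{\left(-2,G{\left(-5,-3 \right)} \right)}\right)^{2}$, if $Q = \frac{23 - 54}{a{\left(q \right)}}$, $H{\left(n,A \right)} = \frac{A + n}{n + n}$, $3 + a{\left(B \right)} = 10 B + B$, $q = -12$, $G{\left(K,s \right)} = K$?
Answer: $\frac{1142761}{291600} \approx 3.9189$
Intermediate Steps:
$a{\left(B \right)} = -3 + 11 B$ ($a{\left(B \right)} = -3 + \left(10 B + B\right) = -3 + 11 B$)
$H{\left(n,A \right)} = \frac{A + n}{2 n}$
$Q = \frac{31}{135}$ ($Q = \frac{23 - 54}{-3 + 11 \left(-12\right)} = - \frac{31}{-3 - 132} = - \frac{31}{-135} = \left(-31\right) \left(- \frac{1}{135}\right) = \frac{31}{135} \approx 0.22963$)
$\left(Q + H{\left(-2,G{\left(-5,-3 \right)} \right)}\right)^{2} = \left(\frac{31}{135} + \frac{-5 - 2}{2 \left(-2\right)}\right)^{2} = \left(\frac{31}{135} + \frac{1}{2} \left(- \frac{1}{2}\right) \left(-7\right)\right)^{2} = \left(\frac{31}{135} + \frac{7}{4}\right)^{2} = \left(\frac{1069}{540}\right)^{2} = \frac{1142761}{291600}$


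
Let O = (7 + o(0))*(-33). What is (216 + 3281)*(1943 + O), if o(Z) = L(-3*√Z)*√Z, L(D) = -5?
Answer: 5986864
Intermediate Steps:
o(Z) = -5*√Z
O = -231 (O = (7 - 5*√0)*(-33) = (7 - 5*0)*(-33) = (7 + 0)*(-33) = 7*(-33) = -231)
(216 + 3281)*(1943 + O) = (216 + 3281)*(1943 - 231) = 3497*1712 = 5986864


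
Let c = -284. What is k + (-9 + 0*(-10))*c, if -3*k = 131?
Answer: 7537/3 ≈ 2512.3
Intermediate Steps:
k = -131/3 (k = -⅓*131 = -131/3 ≈ -43.667)
k + (-9 + 0*(-10))*c = -131/3 + (-9 + 0*(-10))*(-284) = -131/3 + (-9 + 0)*(-284) = -131/3 - 9*(-284) = -131/3 + 2556 = 7537/3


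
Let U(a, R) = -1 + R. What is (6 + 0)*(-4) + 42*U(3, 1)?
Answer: -24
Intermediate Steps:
(6 + 0)*(-4) + 42*U(3, 1) = (6 + 0)*(-4) + 42*(-1 + 1) = 6*(-4) + 42*0 = -24 + 0 = -24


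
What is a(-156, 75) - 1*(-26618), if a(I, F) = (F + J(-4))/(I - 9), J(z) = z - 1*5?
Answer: 133088/5 ≈ 26618.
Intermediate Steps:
J(z) = -5 + z (J(z) = z - 5 = -5 + z)
a(I, F) = (-9 + F)/(-9 + I) (a(I, F) = (F + (-5 - 4))/(I - 9) = (F - 9)/(-9 + I) = (-9 + F)/(-9 + I))
a(-156, 75) - 1*(-26618) = (-9 + 75)/(-9 - 156) - 1*(-26618) = 66/(-165) + 26618 = -1/165*66 + 26618 = -2/5 + 26618 = 133088/5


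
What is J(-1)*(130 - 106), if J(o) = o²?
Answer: 24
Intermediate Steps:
J(-1)*(130 - 106) = (-1)²*(130 - 106) = 1*24 = 24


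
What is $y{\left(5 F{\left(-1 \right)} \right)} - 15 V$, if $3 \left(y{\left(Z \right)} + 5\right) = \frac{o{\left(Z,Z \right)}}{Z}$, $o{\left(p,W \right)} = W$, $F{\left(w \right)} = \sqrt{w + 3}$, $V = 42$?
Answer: $- \frac{1904}{3} \approx -634.67$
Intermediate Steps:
$F{\left(w \right)} = \sqrt{3 + w}$
$y{\left(Z \right)} = - \frac{14}{3}$ ($y{\left(Z \right)} = -5 + \frac{Z \frac{1}{Z}}{3} = -5 + \frac{1}{3} \cdot 1 = -5 + \frac{1}{3} = - \frac{14}{3}$)
$y{\left(5 F{\left(-1 \right)} \right)} - 15 V = - \frac{14}{3} - 630 = - \frac{1904}{3}$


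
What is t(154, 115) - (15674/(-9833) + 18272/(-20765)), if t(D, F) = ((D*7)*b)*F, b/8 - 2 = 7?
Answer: 1822498554849986/204182245 ≈ 8.9258e+6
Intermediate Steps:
b = 72 (b = 16 + 8*7 = 16 + 56 = 72)
t(D, F) = 504*D*F (t(D, F) = ((D*7)*72)*F = ((7*D)*72)*F = (504*D)*F = 504*D*F)
t(154, 115) - (15674/(-9833) + 18272/(-20765)) = 504*154*115 - (15674/(-9833) + 18272/(-20765)) = 8925840 - (15674*(-1/9833) + 18272*(-1/20765)) = 8925840 - (-15674/9833 - 18272/20765) = 8925840 - 1*(-505139186/204182245) = 8925840 + 505139186/204182245 = 1822498554849986/204182245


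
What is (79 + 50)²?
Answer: 16641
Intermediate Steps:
(79 + 50)² = 129² = 16641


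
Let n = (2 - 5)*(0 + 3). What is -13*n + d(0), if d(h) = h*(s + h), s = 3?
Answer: 117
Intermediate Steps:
n = -9 (n = -3*3 = -9)
d(h) = h*(3 + h)
-13*n + d(0) = -13*(-9) + 0*(3 + 0) = 117 + 0*3 = 117 + 0 = 117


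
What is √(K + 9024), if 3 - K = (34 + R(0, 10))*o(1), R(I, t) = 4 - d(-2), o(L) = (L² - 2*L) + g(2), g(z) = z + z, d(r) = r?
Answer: √8907 ≈ 94.377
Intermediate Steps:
g(z) = 2*z
o(L) = 4 + L² - 2*L (o(L) = (L² - 2*L) + 2*2 = (L² - 2*L) + 4 = 4 + L² - 2*L)
R(I, t) = 6 (R(I, t) = 4 - 1*(-2) = 4 + 2 = 6)
K = -117 (K = 3 - (34 + 6)*(4 + 1² - 2*1) = 3 - 40*(4 + 1 - 2) = 3 - 40*3 = 3 - 1*120 = 3 - 120 = -117)
√(K + 9024) = √(-117 + 9024) = √8907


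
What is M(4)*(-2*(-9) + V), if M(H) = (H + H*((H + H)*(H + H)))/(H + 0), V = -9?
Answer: 585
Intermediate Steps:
M(H) = (H + 4*H³)/H (M(H) = (H + H*((2*H)*(2*H)))/H = (H + H*(4*H²))/H = (H + 4*H³)/H)
M(4)*(-2*(-9) + V) = (1 + 4*4²)*(-2*(-9) - 9) = (1 + 4*16)*(18 - 9) = (1 + 64)*9 = 65*9 = 585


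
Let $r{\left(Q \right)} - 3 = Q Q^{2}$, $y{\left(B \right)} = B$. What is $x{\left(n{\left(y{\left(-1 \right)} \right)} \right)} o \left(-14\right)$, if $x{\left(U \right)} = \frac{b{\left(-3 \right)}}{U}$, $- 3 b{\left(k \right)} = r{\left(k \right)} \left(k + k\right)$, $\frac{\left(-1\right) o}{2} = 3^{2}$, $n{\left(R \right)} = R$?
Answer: $12096$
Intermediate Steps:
$o = -18$ ($o = - 2 \cdot 3^{2} = \left(-2\right) 9 = -18$)
$r{\left(Q \right)} = 3 + Q^{3}$ ($r{\left(Q \right)} = 3 + Q Q^{2} = 3 + Q^{3}$)
$b{\left(k \right)} = - \frac{2 k \left(3 + k^{3}\right)}{3}$ ($b{\left(k \right)} = - \frac{\left(3 + k^{3}\right) \left(k + k\right)}{3} = - \frac{\left(3 + k^{3}\right) 2 k}{3} = - \frac{2 k \left(3 + k^{3}\right)}{3}$)
$x{\left(U \right)} = - \frac{48}{U}$ ($x{\left(U \right)} = \frac{\left(- \frac{2}{3}\right) \left(-3\right) \left(3 + \left(-3\right)^{3}\right)}{U} = \frac{\left(- \frac{2}{3}\right) \left(-3\right) \left(3 - 27\right)}{U} = \frac{\left(- \frac{2}{3}\right) \left(-3\right) \left(-24\right)}{U} = - \frac{48}{U}$)
$x{\left(n{\left(y{\left(-1 \right)} \right)} \right)} o \left(-14\right) = - \frac{48}{-1} \left(-18\right) \left(-14\right) = \left(-48\right) \left(-1\right) \left(-18\right) \left(-14\right) = 48 \left(-18\right) \left(-14\right) = \left(-864\right) \left(-14\right) = 12096$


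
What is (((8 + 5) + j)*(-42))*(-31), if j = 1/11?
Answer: 187488/11 ≈ 17044.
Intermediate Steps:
j = 1/11 ≈ 0.090909
(((8 + 5) + j)*(-42))*(-31) = (((8 + 5) + 1/11)*(-42))*(-31) = ((13 + 1/11)*(-42))*(-31) = ((144/11)*(-42))*(-31) = -6048/11*(-31) = 187488/11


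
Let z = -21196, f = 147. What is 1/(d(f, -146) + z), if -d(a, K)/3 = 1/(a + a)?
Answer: -98/2077209 ≈ -4.7179e-5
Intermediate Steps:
d(a, K) = -3/(2*a) (d(a, K) = -3/(a + a) = -3*1/(2*a) = -3/(2*a))
1/(d(f, -146) + z) = 1/(-3/2/147 - 21196) = 1/(-3/2*1/147 - 21196) = 1/(-1/98 - 21196) = 1/(-2077209/98) = -98/2077209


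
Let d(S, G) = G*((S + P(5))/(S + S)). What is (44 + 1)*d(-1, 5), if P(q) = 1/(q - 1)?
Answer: 675/8 ≈ 84.375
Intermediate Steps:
P(q) = 1/(-1 + q)
d(S, G) = G*(¼ + S)/(2*S) (d(S, G) = G*((S + 1/(-1 + 5))/(S + S)) = G*((S + 1/4)/((2*S))) = G*((S + ¼)*(1/(2*S))) = G*((¼ + S)*(1/(2*S))) = G*((¼ + S)/(2*S)) = G*(¼ + S)/(2*S))
(44 + 1)*d(-1, 5) = (44 + 1)*((½)*5 + (⅛)*5/(-1)) = 45*(5/2 + (⅛)*5*(-1)) = 45*(5/2 - 5/8) = 45*(15/8) = 675/8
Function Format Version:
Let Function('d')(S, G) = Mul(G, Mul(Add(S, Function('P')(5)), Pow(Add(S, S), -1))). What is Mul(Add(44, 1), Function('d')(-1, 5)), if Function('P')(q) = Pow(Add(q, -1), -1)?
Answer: Rational(675, 8) ≈ 84.375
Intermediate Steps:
Function('P')(q) = Pow(Add(-1, q), -1)
Function('d')(S, G) = Mul(Rational(1, 2), G, Pow(S, -1), Add(Rational(1, 4), S)) (Function('d')(S, G) = Mul(G, Mul(Add(S, Pow(Add(-1, 5), -1)), Pow(Add(S, S), -1))) = Mul(G, Mul(Add(S, Pow(4, -1)), Pow(Mul(2, S), -1))) = Mul(G, Mul(Add(S, Rational(1, 4)), Mul(Rational(1, 2), Pow(S, -1)))) = Mul(G, Mul(Add(Rational(1, 4), S), Mul(Rational(1, 2), Pow(S, -1)))) = Mul(G, Mul(Rational(1, 2), Pow(S, -1), Add(Rational(1, 4), S))) = Mul(Rational(1, 2), G, Pow(S, -1), Add(Rational(1, 4), S)))
Mul(Add(44, 1), Function('d')(-1, 5)) = Mul(Add(44, 1), Add(Mul(Rational(1, 2), 5), Mul(Rational(1, 8), 5, Pow(-1, -1)))) = Mul(45, Add(Rational(5, 2), Mul(Rational(1, 8), 5, -1))) = Mul(45, Add(Rational(5, 2), Rational(-5, 8))) = Mul(45, Rational(15, 8)) = Rational(675, 8)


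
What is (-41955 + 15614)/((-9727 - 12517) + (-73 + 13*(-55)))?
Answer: 26341/23032 ≈ 1.1437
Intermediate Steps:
(-41955 + 15614)/((-9727 - 12517) + (-73 + 13*(-55))) = -26341/(-22244 + (-73 - 715)) = -26341/(-22244 - 788) = -26341/(-23032) = -26341*(-1/23032) = 26341/23032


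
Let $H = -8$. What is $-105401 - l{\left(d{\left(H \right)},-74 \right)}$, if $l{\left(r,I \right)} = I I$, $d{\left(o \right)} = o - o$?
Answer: $-110877$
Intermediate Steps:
$d{\left(o \right)} = 0$
$l{\left(r,I \right)} = I^{2}$
$-105401 - l{\left(d{\left(H \right)},-74 \right)} = -105401 - \left(-74\right)^{2} = -105401 - 5476 = -110877$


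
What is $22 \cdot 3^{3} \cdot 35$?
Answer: $20790$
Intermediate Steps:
$22 \cdot 3^{3} \cdot 35 = 22 \cdot 27 \cdot 35 = 594 \cdot 35 = 20790$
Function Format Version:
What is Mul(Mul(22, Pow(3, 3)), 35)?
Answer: 20790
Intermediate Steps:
Mul(Mul(22, Pow(3, 3)), 35) = Mul(Mul(22, 27), 35) = Mul(594, 35) = 20790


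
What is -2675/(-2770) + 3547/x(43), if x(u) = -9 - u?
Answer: -968609/14404 ≈ -67.246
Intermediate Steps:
-2675/(-2770) + 3547/x(43) = -2675/(-2770) + 3547/(-9 - 1*43) = -2675*(-1/2770) + 3547/(-9 - 43) = 535/554 + 3547/(-52) = 535/554 + 3547*(-1/52) = 535/554 - 3547/52 = -968609/14404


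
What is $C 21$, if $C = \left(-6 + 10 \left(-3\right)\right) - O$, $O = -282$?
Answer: $5166$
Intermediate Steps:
$C = 246$ ($C = \left(-6 + 10 \left(-3\right)\right) - -282 = \left(-6 - 30\right) + 282 = -36 + 282 = 246$)
$C 21 = 246 \cdot 21 = 5166$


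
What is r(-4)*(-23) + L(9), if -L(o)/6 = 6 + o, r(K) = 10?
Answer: -320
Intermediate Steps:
L(o) = -36 - 6*o (L(o) = -6*(6 + o) = -36 - 6*o)
r(-4)*(-23) + L(9) = 10*(-23) + (-36 - 6*9) = -230 + (-36 - 54) = -230 - 90 = -320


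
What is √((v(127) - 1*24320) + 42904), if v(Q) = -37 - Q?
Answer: 2*√4605 ≈ 135.72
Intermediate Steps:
√((v(127) - 1*24320) + 42904) = √(((-37 - 1*127) - 1*24320) + 42904) = √(((-37 - 127) - 24320) + 42904) = √((-164 - 24320) + 42904) = √(-24484 + 42904) = √18420 = 2*√4605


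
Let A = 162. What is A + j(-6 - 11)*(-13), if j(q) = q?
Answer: 383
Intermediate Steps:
A + j(-6 - 11)*(-13) = 162 + (-6 - 11)*(-13) = 162 - 17*(-13) = 162 + 221 = 383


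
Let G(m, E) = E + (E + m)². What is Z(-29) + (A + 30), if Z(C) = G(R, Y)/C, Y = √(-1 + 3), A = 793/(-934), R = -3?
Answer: 779309/27086 + 5*√2/29 ≈ 29.015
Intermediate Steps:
A = -793/934 (A = 793*(-1/934) = -793/934 ≈ -0.84904)
Y = √2 ≈ 1.4142
Z(C) = (√2 + (-3 + √2)²)/C (Z(C) = (√2 + (√2 - 3)²)/C = (√2 + (-3 + √2)²)/C)
Z(-29) + (A + 30) = (11 - 5*√2)/(-29) + (-793/934 + 30) = -(11 - 5*√2)/29 + 27227/934 = (-11/29 + 5*√2/29) + 27227/934 = 779309/27086 + 5*√2/29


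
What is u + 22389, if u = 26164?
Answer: 48553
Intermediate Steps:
u + 22389 = 26164 + 22389 = 48553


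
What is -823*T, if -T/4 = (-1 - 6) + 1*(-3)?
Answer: -32920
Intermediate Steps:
T = 40 (T = -4*((-1 - 6) + 1*(-3)) = -4*(-7 - 3) = -4*(-10) = 40)
-823*T = -823*40 = -32920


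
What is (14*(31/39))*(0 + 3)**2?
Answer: 1302/13 ≈ 100.15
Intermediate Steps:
(14*(31/39))*(0 + 3)**2 = (14*(31*(1/39)))*3**2 = (14*(31/39))*9 = (434/39)*9 = 1302/13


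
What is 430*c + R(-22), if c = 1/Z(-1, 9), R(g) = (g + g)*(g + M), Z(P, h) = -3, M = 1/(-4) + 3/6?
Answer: 2441/3 ≈ 813.67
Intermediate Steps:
M = ¼ (M = 1*(-¼) + 3*(⅙) = -¼ + ½ = ¼ ≈ 0.25000)
R(g) = 2*g*(¼ + g) (R(g) = (g + g)*(g + ¼) = (2*g)*(¼ + g) = 2*g*(¼ + g))
c = -⅓ (c = 1/(-3) = -⅓ ≈ -0.33333)
430*c + R(-22) = 430*(-⅓) + (½)*(-22)*(1 + 4*(-22)) = -430/3 + (½)*(-22)*(1 - 88) = -430/3 + (½)*(-22)*(-87) = -430/3 + 957 = 2441/3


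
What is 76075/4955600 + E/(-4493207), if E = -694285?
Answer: 151296778741/890661464368 ≈ 0.16987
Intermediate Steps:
76075/4955600 + E/(-4493207) = 76075/4955600 - 694285/(-4493207) = 76075*(1/4955600) - 694285*(-1/4493207) = 3043/198224 + 694285/4493207 = 151296778741/890661464368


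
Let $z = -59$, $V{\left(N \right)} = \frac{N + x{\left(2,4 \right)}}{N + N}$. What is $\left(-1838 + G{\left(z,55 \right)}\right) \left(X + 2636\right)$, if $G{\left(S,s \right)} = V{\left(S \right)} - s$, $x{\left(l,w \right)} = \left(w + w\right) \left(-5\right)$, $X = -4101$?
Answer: $\frac{327097875}{118} \approx 2.772 \cdot 10^{6}$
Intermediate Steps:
$x{\left(l,w \right)} = - 10 w$ ($x{\left(l,w \right)} = 2 w \left(-5\right) = - 10 w$)
$V{\left(N \right)} = \frac{-40 + N}{2 N}$ ($V{\left(N \right)} = \frac{N - 40}{N + N} = \frac{N - 40}{2 N} = \left(-40 + N\right) \frac{1}{2 N} = \frac{-40 + N}{2 N}$)
$G{\left(S,s \right)} = - s + \frac{-40 + S}{2 S}$ ($G{\left(S,s \right)} = \frac{-40 + S}{2 S} - s = - s + \frac{-40 + S}{2 S}$)
$\left(-1838 + G{\left(z,55 \right)}\right) \left(X + 2636\right) = \left(-1838 - \left(\frac{109}{2} - \frac{20}{59}\right)\right) \left(-4101 + 2636\right) = \left(-1838 - \frac{6391}{118}\right) \left(-1465\right) = \left(- \frac{223275}{118}\right) \left(-1465\right) = \frac{327097875}{118}$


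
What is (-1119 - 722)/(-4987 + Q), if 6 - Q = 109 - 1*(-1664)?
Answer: 1841/6754 ≈ 0.27258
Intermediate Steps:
Q = -1767 (Q = 6 - (109 - 1*(-1664)) = 6 - (109 + 1664) = 6 - 1*1773 = 6 - 1773 = -1767)
(-1119 - 722)/(-4987 + Q) = (-1119 - 722)/(-4987 - 1767) = -1841/(-6754) = -1841*(-1/6754) = 1841/6754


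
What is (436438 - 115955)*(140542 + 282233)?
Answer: 135492200325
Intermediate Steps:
(436438 - 115955)*(140542 + 282233) = 320483*422775 = 135492200325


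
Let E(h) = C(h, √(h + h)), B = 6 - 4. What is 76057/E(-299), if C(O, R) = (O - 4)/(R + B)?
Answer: -152114/303 - 76057*I*√598/303 ≈ -502.03 - 6138.3*I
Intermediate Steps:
B = 2
C(O, R) = (-4 + O)/(2 + R) (C(O, R) = (O - 4)/(R + 2) = (-4 + O)/(2 + R))
E(h) = (-4 + h)/(2 + √2*√h) (E(h) = (-4 + h)/(2 + √(h + h)) = (-4 + h)/(2 + √(2*h)) = (-4 + h)/(2 + √2*√h))
76057/E(-299) = 76057/(((-4 - 299)/(2 + √2*√(-299)))) = 76057/((-303/(2 + √2*(I*√299)))) = 76057/((-303/(2 + I*√598))) = 76057*(-2/303 - I*√598/303) = -152114/303 - 76057*I*√598/303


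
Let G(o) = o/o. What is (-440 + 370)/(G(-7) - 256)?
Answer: 14/51 ≈ 0.27451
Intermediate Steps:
G(o) = 1
(-440 + 370)/(G(-7) - 256) = (-440 + 370)/(1 - 256) = -70/(-255) = -70*(-1/255) = 14/51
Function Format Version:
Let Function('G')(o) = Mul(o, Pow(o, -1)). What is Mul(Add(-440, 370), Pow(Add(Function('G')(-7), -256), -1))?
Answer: Rational(14, 51) ≈ 0.27451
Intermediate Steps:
Function('G')(o) = 1
Mul(Add(-440, 370), Pow(Add(Function('G')(-7), -256), -1)) = Mul(Add(-440, 370), Pow(Add(1, -256), -1)) = Mul(-70, Pow(-255, -1)) = Mul(-70, Rational(-1, 255)) = Rational(14, 51)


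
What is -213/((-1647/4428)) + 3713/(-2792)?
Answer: 97303651/170312 ≈ 571.33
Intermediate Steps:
-213/((-1647/4428)) + 3713/(-2792) = -213/((-1647*1/4428)) + 3713*(-1/2792) = -213/(-61/164) - 3713/2792 = -213*(-164/61) - 3713/2792 = 34932/61 - 3713/2792 = 97303651/170312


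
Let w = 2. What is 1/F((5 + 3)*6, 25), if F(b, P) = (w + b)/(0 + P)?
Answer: ½ ≈ 0.50000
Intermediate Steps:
F(b, P) = (2 + b)/P (F(b, P) = (2 + b)/(0 + P) = (2 + b)/P)
1/F((5 + 3)*6, 25) = 1/((2 + (5 + 3)*6)/25) = 1/((2 + 8*6)/25) = 1/((2 + 48)/25) = 1/((1/25)*50) = 1/2 = ½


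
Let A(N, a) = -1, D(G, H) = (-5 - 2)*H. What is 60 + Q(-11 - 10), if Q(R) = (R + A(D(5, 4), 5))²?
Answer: 544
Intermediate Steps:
D(G, H) = -7*H
Q(R) = (-1 + R)² (Q(R) = (R - 1)² = (-1 + R)²)
60 + Q(-11 - 10) = 60 + (-1 + (-11 - 10))² = 60 + (-1 - 21)² = 60 + (-22)² = 60 + 484 = 544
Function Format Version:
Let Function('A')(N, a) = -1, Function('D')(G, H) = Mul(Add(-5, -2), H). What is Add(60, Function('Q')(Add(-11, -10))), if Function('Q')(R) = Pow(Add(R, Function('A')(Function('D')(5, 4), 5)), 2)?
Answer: 544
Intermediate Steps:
Function('D')(G, H) = Mul(-7, H)
Function('Q')(R) = Pow(Add(-1, R), 2) (Function('Q')(R) = Pow(Add(R, -1), 2) = Pow(Add(-1, R), 2))
Add(60, Function('Q')(Add(-11, -10))) = Add(60, Pow(Add(-1, Add(-11, -10)), 2)) = Add(60, Pow(Add(-1, -21), 2)) = Add(60, Pow(-22, 2)) = Add(60, 484) = 544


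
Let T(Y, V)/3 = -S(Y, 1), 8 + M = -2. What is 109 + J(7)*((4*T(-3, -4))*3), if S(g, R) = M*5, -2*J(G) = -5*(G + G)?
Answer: 63109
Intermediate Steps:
M = -10 (M = -8 - 2 = -10)
J(G) = 5*G (J(G) = -(-5)*(G + G)/2 = -(-5)*2*G/2 = -(-5)*G = 5*G)
S(g, R) = -50 (S(g, R) = -10*5 = -50)
T(Y, V) = 150 (T(Y, V) = 3*(-1*(-50)) = 3*50 = 150)
109 + J(7)*((4*T(-3, -4))*3) = 109 + (5*7)*((4*150)*3) = 109 + 35*(600*3) = 109 + 35*1800 = 109 + 63000 = 63109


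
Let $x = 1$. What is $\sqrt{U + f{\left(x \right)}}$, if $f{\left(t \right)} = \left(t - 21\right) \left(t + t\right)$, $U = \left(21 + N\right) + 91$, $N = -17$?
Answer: $\sqrt{55} \approx 7.4162$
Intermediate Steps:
$U = 95$ ($U = \left(21 - 17\right) + 91 = 4 + 91 = 95$)
$f{\left(t \right)} = 2 t \left(-21 + t\right)$ ($f{\left(t \right)} = \left(-21 + t\right) 2 t = 2 t \left(-21 + t\right)$)
$\sqrt{U + f{\left(x \right)}} = \sqrt{95 + 2 \cdot 1 \left(-21 + 1\right)} = \sqrt{95 + 2 \cdot 1 \left(-20\right)} = \sqrt{95 - 40} = \sqrt{55}$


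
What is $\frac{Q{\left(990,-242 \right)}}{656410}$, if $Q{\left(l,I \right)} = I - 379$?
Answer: $- \frac{621}{656410} \approx -0.00094606$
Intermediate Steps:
$Q{\left(l,I \right)} = -379 + I$
$\frac{Q{\left(990,-242 \right)}}{656410} = \frac{-379 - 242}{656410} = \left(-621\right) \frac{1}{656410} = - \frac{621}{656410}$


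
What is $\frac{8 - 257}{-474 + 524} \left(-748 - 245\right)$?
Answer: $\frac{247257}{50} \approx 4945.1$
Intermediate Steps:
$\frac{8 - 257}{-474 + 524} \left(-748 - 245\right) = - \frac{249}{50} \left(-993\right) = \left(-249\right) \frac{1}{50} \left(-993\right) = \left(- \frac{249}{50}\right) \left(-993\right) = \frac{247257}{50}$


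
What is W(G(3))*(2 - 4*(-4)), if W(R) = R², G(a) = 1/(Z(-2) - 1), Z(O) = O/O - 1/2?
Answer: 72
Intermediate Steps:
Z(O) = ½ (Z(O) = 1 - 1*½ = 1 - ½ = ½)
G(a) = -2 (G(a) = 1/(½ - 1) = 1/(-½) = -2)
W(G(3))*(2 - 4*(-4)) = (-2)²*(2 - 4*(-4)) = 4*(2 + 16) = 4*18 = 72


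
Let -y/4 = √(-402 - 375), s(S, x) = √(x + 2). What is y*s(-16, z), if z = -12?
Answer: 4*√7770 ≈ 352.59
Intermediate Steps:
s(S, x) = √(2 + x)
y = -4*I*√777 (y = -4*√(-402 - 375) = -4*I*√777 ≈ -111.5*I)
y*s(-16, z) = (-4*I*√777)*√(2 - 12) = (-4*I*√777)*√(-10) = (-4*I*√777)*(I*√10) = 4*√7770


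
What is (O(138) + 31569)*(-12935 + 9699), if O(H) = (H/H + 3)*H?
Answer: -103943556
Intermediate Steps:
O(H) = 4*H (O(H) = (1 + 3)*H = 4*H)
(O(138) + 31569)*(-12935 + 9699) = (4*138 + 31569)*(-12935 + 9699) = (552 + 31569)*(-3236) = 32121*(-3236) = -103943556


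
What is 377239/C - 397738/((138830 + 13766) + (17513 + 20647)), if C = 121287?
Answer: 11860076939/11568111486 ≈ 1.0252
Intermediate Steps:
377239/C - 397738/((138830 + 13766) + (17513 + 20647)) = 377239/121287 - 397738/((138830 + 13766) + (17513 + 20647)) = 377239*(1/121287) - 397738/(152596 + 38160) = 377239/121287 - 397738/190756 = 377239/121287 - 397738*1/190756 = 377239/121287 - 198869/95378 = 11860076939/11568111486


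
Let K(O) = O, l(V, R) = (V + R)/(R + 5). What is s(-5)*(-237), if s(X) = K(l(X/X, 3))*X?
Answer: 1185/2 ≈ 592.50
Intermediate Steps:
l(V, R) = (R + V)/(5 + R)
s(X) = X/2 (s(X) = ((3 + X/X)/(5 + 3))*X = ((3 + 1)/8)*X = ((⅛)*4)*X = X/2)
s(-5)*(-237) = ((½)*(-5))*(-237) = -5/2*(-237) = 1185/2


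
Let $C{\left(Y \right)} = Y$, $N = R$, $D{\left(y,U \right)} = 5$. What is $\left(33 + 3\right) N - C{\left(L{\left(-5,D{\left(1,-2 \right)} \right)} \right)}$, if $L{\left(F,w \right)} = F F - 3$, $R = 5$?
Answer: $158$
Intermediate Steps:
$L{\left(F,w \right)} = -3 + F^{2}$ ($L{\left(F,w \right)} = F^{2} - 3 = -3 + F^{2}$)
$N = 5$
$\left(33 + 3\right) N - C{\left(L{\left(-5,D{\left(1,-2 \right)} \right)} \right)} = \left(33 + 3\right) 5 - \left(-3 + \left(-5\right)^{2}\right) = 36 \cdot 5 - \left(-3 + 25\right) = 180 - 22 = 158$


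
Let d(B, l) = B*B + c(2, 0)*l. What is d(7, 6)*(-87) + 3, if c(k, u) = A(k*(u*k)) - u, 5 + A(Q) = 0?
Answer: -1650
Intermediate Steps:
A(Q) = -5 (A(Q) = -5 + 0 = -5)
c(k, u) = -5 - u
d(B, l) = B² - 5*l (d(B, l) = B*B + (-5 - 1*0)*l = B² + (-5 + 0)*l = B² - 5*l)
d(7, 6)*(-87) + 3 = (7² - 5*6)*(-87) + 3 = (49 - 30)*(-87) + 3 = 19*(-87) + 3 = -1653 + 3 = -1650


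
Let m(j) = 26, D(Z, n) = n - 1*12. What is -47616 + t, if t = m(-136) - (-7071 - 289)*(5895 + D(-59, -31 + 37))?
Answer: 43295450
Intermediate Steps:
D(Z, n) = -12 + n (D(Z, n) = n - 12 = -12 + n)
t = 43343066 (t = 26 - (-7071 - 289)*(5895 + (-12 + (-31 + 37))) = 26 - (-7360)*(5895 + (-12 + 6)) = 26 - (-7360)*(5895 - 6) = 26 - (-7360)*5889 = 26 - 1*(-43343040) = 26 + 43343040 = 43343066)
-47616 + t = -47616 + 43343066 = 43295450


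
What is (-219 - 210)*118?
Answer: -50622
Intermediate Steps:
(-219 - 210)*118 = -429*118 = -50622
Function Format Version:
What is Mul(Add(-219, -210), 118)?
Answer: -50622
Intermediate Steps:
Mul(Add(-219, -210), 118) = Mul(-429, 118) = -50622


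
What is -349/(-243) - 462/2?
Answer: -55784/243 ≈ -229.56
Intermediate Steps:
-349/(-243) - 462/2 = -349*(-1/243) - 462*½ = 349/243 - 231 = -55784/243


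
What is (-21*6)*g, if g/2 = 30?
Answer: -7560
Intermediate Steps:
g = 60 (g = 2*30 = 60)
(-21*6)*g = -21*6*60 = -126*60 = -7560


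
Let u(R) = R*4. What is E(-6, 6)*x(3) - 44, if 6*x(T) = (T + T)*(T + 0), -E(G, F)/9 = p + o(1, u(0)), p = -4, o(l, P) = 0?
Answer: 64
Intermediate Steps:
u(R) = 4*R
E(G, F) = 36 (E(G, F) = -9*(-4 + 0) = -9*(-4) = 36)
x(T) = T**2/3 (x(T) = ((T + T)*(T + 0))/6 = ((2*T)*T)/6 = (2*T**2)/6 = T**2/3)
E(-6, 6)*x(3) - 44 = 36*((1/3)*3**2) - 44 = 36*((1/3)*9) - 44 = 36*3 - 44 = 108 - 44 = 64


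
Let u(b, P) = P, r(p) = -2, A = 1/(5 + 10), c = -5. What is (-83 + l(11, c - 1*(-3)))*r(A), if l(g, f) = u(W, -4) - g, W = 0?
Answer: 196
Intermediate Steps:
A = 1/15 ≈ 0.066667
l(g, f) = -4 - g
(-83 + l(11, c - 1*(-3)))*r(A) = (-83 + (-4 - 1*11))*(-2) = (-83 + (-4 - 11))*(-2) = (-83 - 15)*(-2) = -98*(-2) = 196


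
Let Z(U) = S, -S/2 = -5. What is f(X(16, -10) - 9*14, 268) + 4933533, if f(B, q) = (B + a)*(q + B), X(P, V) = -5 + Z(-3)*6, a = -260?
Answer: 4868326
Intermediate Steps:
S = 10 (S = -2*(-5) = 10)
Z(U) = 10
X(P, V) = 55 (X(P, V) = -5 + 10*6 = -5 + 60 = 55)
f(B, q) = (-260 + B)*(B + q) (f(B, q) = (B - 260)*(q + B) = (-260 + B)*(B + q))
f(X(16, -10) - 9*14, 268) + 4933533 = ((55 - 9*14)**2 - 260*(55 - 9*14) - 260*268 + (55 - 9*14)*268) + 4933533 = ((55 - 1*126)**2 - 260*(55 - 1*126) - 69680 + (55 - 1*126)*268) + 4933533 = ((55 - 126)**2 - 260*(55 - 126) - 69680 + (55 - 126)*268) + 4933533 = ((-71)**2 - 260*(-71) - 69680 - 71*268) + 4933533 = (5041 + 18460 - 69680 - 19028) + 4933533 = -65207 + 4933533 = 4868326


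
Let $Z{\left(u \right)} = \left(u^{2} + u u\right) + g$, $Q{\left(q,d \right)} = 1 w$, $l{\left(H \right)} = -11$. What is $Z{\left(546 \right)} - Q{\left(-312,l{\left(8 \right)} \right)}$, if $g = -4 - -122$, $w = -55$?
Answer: $596405$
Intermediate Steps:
$g = 118$ ($g = -4 + 122 = 118$)
$Q{\left(q,d \right)} = -55$ ($Q{\left(q,d \right)} = 1 \left(-55\right) = -55$)
$Z{\left(u \right)} = 118 + 2 u^{2}$ ($Z{\left(u \right)} = \left(u^{2} + u u\right) + 118 = \left(u^{2} + u^{2}\right) + 118 = 2 u^{2} + 118 = 118 + 2 u^{2}$)
$Z{\left(546 \right)} - Q{\left(-312,l{\left(8 \right)} \right)} = \left(118 + 2 \cdot 546^{2}\right) - -55 = \left(118 + 2 \cdot 298116\right) + 55 = \left(118 + 596232\right) + 55 = 596350 + 55 = 596405$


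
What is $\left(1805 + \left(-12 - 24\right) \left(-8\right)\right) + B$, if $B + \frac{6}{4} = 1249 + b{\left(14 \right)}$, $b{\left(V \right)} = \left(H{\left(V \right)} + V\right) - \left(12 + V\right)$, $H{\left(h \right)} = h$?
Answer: $\frac{6685}{2} \approx 3342.5$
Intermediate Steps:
$b{\left(V \right)} = -12 + V$ ($b{\left(V \right)} = \left(V + V\right) - \left(12 + V\right) = 2 V - \left(12 + V\right) = -12 + V$)
$B = \frac{2499}{2}$ ($B = - \frac{3}{2} + \left(1249 + \left(-12 + 14\right)\right) = - \frac{3}{2} + \left(1249 + 2\right) = - \frac{3}{2} + 1251 = \frac{2499}{2} \approx 1249.5$)
$\left(1805 + \left(-12 - 24\right) \left(-8\right)\right) + B = \left(1805 + \left(-12 - 24\right) \left(-8\right)\right) + \frac{2499}{2} = \left(1805 - -288\right) + \frac{2499}{2} = \left(1805 + 288\right) + \frac{2499}{2} = 2093 + \frac{2499}{2} = \frac{6685}{2}$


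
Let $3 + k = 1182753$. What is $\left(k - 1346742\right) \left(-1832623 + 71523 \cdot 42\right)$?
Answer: $-192090881256$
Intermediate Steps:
$k = 1182750$ ($k = -3 + 1182753 = 1182750$)
$\left(k - 1346742\right) \left(-1832623 + 71523 \cdot 42\right) = \left(1182750 - 1346742\right) \left(-1832623 + 71523 \cdot 42\right) = - 163992 \left(-1832623 + 3003966\right) = \left(-163992\right) 1171343 = -192090881256$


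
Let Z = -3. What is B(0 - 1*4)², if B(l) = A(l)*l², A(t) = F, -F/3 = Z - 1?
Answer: 36864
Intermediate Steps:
F = 12 (F = -3*(-3 - 1) = -3*(-4) = 12)
A(t) = 12
B(l) = 12*l²
B(0 - 1*4)² = (12*(0 - 1*4)²)² = (12*(0 - 4)²)² = (12*(-4)²)² = (12*16)² = 192² = 36864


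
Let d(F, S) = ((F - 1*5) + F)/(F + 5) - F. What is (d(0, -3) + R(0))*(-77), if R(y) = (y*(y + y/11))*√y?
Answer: 77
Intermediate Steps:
R(y) = 12*y^(5/2)/11 (R(y) = (y*(y + y*(1/11)))*√y = (y*(y + y/11))*√y = (y*(12*y/11))*√y = (12*y²/11)*√y = 12*y^(5/2)/11)
d(F, S) = -F + (-5 + 2*F)/(5 + F) (d(F, S) = ((F - 5) + F)/(5 + F) - F = ((-5 + F) + F)/(5 + F) - F = (-5 + 2*F)/(5 + F) - F = -F + (-5 + 2*F)/(5 + F))
(d(0, -3) + R(0))*(-77) = ((-5 - 1*0² - 3*0)/(5 + 0) + 12*0^(5/2)/11)*(-77) = ((-5 - 1*0 + 0)/5 + (12/11)*0)*(-77) = ((-5 + 0 + 0)/5 + 0)*(-77) = ((⅕)*(-5) + 0)*(-77) = (-1 + 0)*(-77) = -1*(-77) = 77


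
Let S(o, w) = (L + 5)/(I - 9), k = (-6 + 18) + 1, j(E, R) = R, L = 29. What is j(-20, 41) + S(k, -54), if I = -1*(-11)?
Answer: 58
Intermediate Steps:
I = 11
k = 13 (k = 12 + 1 = 13)
S(o, w) = 17 (S(o, w) = (29 + 5)/(11 - 9) = 34/2 = 34*(1/2) = 17)
j(-20, 41) + S(k, -54) = 41 + 17 = 58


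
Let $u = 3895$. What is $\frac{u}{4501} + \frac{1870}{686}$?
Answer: $\frac{792060}{220549} \approx 3.5913$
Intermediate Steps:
$\frac{u}{4501} + \frac{1870}{686} = \frac{3895}{4501} + \frac{1870}{686} = 3895 \cdot \frac{1}{4501} + 1870 \cdot \frac{1}{686} = \frac{3895}{4501} + \frac{935}{343} = \frac{792060}{220549}$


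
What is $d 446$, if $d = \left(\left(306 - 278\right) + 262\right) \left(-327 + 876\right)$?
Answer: $71007660$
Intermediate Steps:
$d = 159210$ ($d = \left(28 + 262\right) 549 = 290 \cdot 549 = 159210$)
$d 446 = 159210 \cdot 446 = 71007660$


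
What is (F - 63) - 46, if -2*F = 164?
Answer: -191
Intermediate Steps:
F = -82 (F = -1/2*164 = -82)
(F - 63) - 46 = (-82 - 63) - 46 = -145 - 46 = -191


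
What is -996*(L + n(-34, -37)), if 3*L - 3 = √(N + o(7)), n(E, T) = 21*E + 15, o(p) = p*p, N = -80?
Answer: 695208 - 332*I*√31 ≈ 6.9521e+5 - 1848.5*I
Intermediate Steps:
o(p) = p²
n(E, T) = 15 + 21*E
L = 1 + I*√31/3 (L = 1 + √(-80 + 7²)/3 = 1 + √(-80 + 49)/3 = 1 + √(-31)/3 = 1 + (I*√31)/3 = 1 + I*√31/3 ≈ 1.0 + 1.8559*I)
-996*(L + n(-34, -37)) = -996*((1 + I*√31/3) + (15 + 21*(-34))) = -996*((1 + I*√31/3) + (15 - 714)) = -996*((1 + I*√31/3) - 699) = -996*(-698 + I*√31/3) = 695208 - 332*I*√31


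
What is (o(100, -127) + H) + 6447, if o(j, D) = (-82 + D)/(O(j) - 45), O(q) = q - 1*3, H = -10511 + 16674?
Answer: 655511/52 ≈ 12606.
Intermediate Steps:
H = 6163
O(q) = -3 + q (O(q) = q - 3 = -3 + q)
o(j, D) = (-82 + D)/(-48 + j) (o(j, D) = (-82 + D)/((-3 + j) - 45) = (-82 + D)/(-48 + j))
(o(100, -127) + H) + 6447 = ((-82 - 127)/(-48 + 100) + 6163) + 6447 = (-209/52 + 6163) + 6447 = 320267/52 + 6447 = 655511/52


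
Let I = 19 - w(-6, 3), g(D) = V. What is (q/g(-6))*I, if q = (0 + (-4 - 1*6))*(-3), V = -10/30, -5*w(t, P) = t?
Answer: -1602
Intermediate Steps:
w(t, P) = -t/5
V = -1/3 (V = -10*1/30 = -1/3 ≈ -0.33333)
g(D) = -1/3
q = 30 (q = (0 + (-4 - 6))*(-3) = (0 - 10)*(-3) = -10*(-3) = 30)
I = 89/5 (I = 19 - (-1)*(-6)/5 = 19 - 1*6/5 = 19 - 6/5 = 89/5 ≈ 17.800)
(q/g(-6))*I = (30/(-1/3))*(89/5) = (30*(-3))*(89/5) = -90*89/5 = -1602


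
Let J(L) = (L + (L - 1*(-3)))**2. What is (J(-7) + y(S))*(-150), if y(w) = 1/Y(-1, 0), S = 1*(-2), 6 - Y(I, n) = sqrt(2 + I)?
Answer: -18180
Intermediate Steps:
Y(I, n) = 6 - sqrt(2 + I)
S = -2
y(w) = 1/5 (y(w) = 1/(6 - sqrt(2 - 1)) = 1/(6 - sqrt(1)) = 1/(6 - 1*1) = 1/(6 - 1) = 1/5)
J(L) = (3 + 2*L)**2 (J(L) = (L + (L + 3))**2 = (L + (3 + L))**2 = (3 + 2*L)**2)
(J(-7) + y(S))*(-150) = ((3 + 2*(-7))**2 + 1/5)*(-150) = ((3 - 14)**2 + 1/5)*(-150) = ((-11)**2 + 1/5)*(-150) = (121 + 1/5)*(-150) = (606/5)*(-150) = -18180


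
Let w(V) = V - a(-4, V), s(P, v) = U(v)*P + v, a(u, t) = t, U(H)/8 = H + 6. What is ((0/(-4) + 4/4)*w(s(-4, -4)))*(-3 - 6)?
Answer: 0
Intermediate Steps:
U(H) = 48 + 8*H (U(H) = 8*(H + 6) = 8*(6 + H) = 48 + 8*H)
s(P, v) = v + P*(48 + 8*v) (s(P, v) = (48 + 8*v)*P + v = P*(48 + 8*v) + v = v + P*(48 + 8*v))
w(V) = 0 (w(V) = V - V = 0)
((0/(-4) + 4/4)*w(s(-4, -4)))*(-3 - 6) = ((0/(-4) + 4/4)*0)*(-3 - 6) = ((0*(-¼) + 4*(¼))*0)*(-9) = ((0 + 1)*0)*(-9) = (1*0)*(-9) = 0*(-9) = 0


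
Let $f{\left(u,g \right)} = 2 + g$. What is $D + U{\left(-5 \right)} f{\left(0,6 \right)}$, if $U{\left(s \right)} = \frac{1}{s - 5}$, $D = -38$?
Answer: $- \frac{194}{5} \approx -38.8$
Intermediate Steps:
$U{\left(s \right)} = \frac{1}{-5 + s}$
$D + U{\left(-5 \right)} f{\left(0,6 \right)} = -38 + \frac{2 + 6}{-5 - 5} = -38 + \frac{1}{-10} \cdot 8 = -38 - \frac{4}{5} = - \frac{194}{5}$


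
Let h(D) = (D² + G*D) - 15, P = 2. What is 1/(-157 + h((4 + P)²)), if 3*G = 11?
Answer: 1/1256 ≈ 0.00079618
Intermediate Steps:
G = 11/3 (G = (⅓)*11 = 11/3 ≈ 3.6667)
h(D) = -15 + D² + 11*D/3 (h(D) = (D² + 11*D/3) - 15 = -15 + D² + 11*D/3)
1/(-157 + h((4 + P)²)) = 1/(-157 + (-15 + ((4 + 2)²)² + 11*(4 + 2)²/3)) = 1/(-157 + (-15 + (6²)² + (11/3)*6²)) = 1/(-157 + (-15 + 36² + (11/3)*36)) = 1/(-157 + (-15 + 1296 + 132)) = 1/(-157 + 1413) = 1/1256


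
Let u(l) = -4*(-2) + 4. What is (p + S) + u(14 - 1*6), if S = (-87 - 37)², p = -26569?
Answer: -11181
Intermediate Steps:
u(l) = 12 (u(l) = 8 + 4 = 12)
S = 15376 (S = (-124)² = 15376)
(p + S) + u(14 - 1*6) = (-26569 + 15376) + 12 = -11193 + 12 = -11181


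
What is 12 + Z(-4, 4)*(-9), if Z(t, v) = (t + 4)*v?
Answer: 12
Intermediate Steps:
Z(t, v) = v*(4 + t) (Z(t, v) = (4 + t)*v = v*(4 + t))
12 + Z(-4, 4)*(-9) = 12 + (4*(4 - 4))*(-9) = 12 + (4*0)*(-9) = 12 + 0*(-9) = 12 + 0 = 12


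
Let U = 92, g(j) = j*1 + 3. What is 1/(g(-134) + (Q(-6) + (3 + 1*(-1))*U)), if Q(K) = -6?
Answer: 1/47 ≈ 0.021277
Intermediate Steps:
g(j) = 3 + j (g(j) = j + 3 = 3 + j)
1/(g(-134) + (Q(-6) + (3 + 1*(-1))*U)) = 1/((3 - 134) + (-6 + (3 + 1*(-1))*92)) = 1/(-131 + (-6 + (3 - 1)*92)) = 1/(-131 + (-6 + 2*92)) = 1/(-131 + (-6 + 184)) = 1/(-131 + 178) = 1/47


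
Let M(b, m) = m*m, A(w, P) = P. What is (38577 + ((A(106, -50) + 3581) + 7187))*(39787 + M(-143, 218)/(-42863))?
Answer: 84064866276815/42863 ≈ 1.9612e+9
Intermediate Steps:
M(b, m) = m**2
(38577 + ((A(106, -50) + 3581) + 7187))*(39787 + M(-143, 218)/(-42863)) = (38577 + ((-50 + 3581) + 7187))*(39787 + 218**2/(-42863)) = (38577 + (3531 + 7187))*(39787 + 47524*(-1/42863)) = (38577 + 10718)*(39787 - 47524/42863) = 49295*(1705342657/42863) = 84064866276815/42863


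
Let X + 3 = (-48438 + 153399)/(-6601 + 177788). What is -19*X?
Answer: 7763400/171187 ≈ 45.350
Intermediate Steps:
X = -408600/171187 (X = -3 + (-48438 + 153399)/(-6601 + 177788) = -3 + 104961/171187 = -408600/171187 ≈ -2.3869)
-19*X = -19*(-408600/171187) = 7763400/171187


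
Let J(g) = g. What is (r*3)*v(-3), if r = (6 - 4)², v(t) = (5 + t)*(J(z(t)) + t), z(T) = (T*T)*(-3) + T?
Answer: -792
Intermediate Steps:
z(T) = T - 3*T² (z(T) = T²*(-3) + T = -3*T² + T = T - 3*T²)
v(t) = (5 + t)*(t + t*(1 - 3*t)) (v(t) = (5 + t)*(t*(1 - 3*t) + t) = (5 + t)*(t + t*(1 - 3*t)))
r = 4 (r = 2² = 4)
(r*3)*v(-3) = (4*3)*(-3*(10 - 13*(-3) - 3*(-3)²)) = 12*(-3*(10 + 39 - 3*9)) = 12*(-3*(10 + 39 - 27)) = 12*(-3*22) = 12*(-66) = -792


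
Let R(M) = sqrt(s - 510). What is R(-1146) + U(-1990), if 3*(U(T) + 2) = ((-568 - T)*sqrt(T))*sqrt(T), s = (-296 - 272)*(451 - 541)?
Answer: -943262 + sqrt(50610) ≈ -9.4304e+5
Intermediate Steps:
s = 51120 (s = -568*(-90) = 51120)
U(T) = -2 + T*(-568 - T)/3 (U(T) = -2 + (((-568 - T)*sqrt(T))*sqrt(T))/3 = -2 + ((sqrt(T)*(-568 - T))*sqrt(T))/3 = -2 + (T*(-568 - T))/3 = -2 + T*(-568 - T)/3)
R(M) = sqrt(50610) (R(M) = sqrt(51120 - 510) = sqrt(50610))
R(-1146) + U(-1990) = sqrt(50610) + (-2 - 568/3*(-1990) - 1/3*(-1990)**2) = sqrt(50610) + (-2 + 1130320/3 - 1/3*3960100) = sqrt(50610) + (-2 + 1130320/3 - 3960100/3) = sqrt(50610) - 943262 = -943262 + sqrt(50610)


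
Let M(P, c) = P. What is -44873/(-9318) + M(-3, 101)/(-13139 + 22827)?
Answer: 217350835/45136392 ≈ 4.8154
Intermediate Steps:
-44873/(-9318) + M(-3, 101)/(-13139 + 22827) = -44873/(-9318) - 3/(-13139 + 22827) = -44873*(-1/9318) - 3/9688 = 44873/9318 - 3*1/9688 = 44873/9318 - 3/9688 = 217350835/45136392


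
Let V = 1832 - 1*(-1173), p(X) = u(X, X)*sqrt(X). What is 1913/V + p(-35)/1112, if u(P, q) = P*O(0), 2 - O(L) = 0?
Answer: 1913/3005 - 35*I*sqrt(35)/556 ≈ 0.63661 - 0.37242*I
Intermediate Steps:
O(L) = 2 (O(L) = 2 - 1*0 = 2 + 0 = 2)
u(P, q) = 2*P (u(P, q) = P*2 = 2*P)
p(X) = 2*X**(3/2) (p(X) = (2*X)*sqrt(X) = 2*X**(3/2))
V = 3005 (V = 1832 + 1173 = 3005)
1913/V + p(-35)/1112 = 1913/3005 + (2*(-35)**(3/2))/1112 = 1913*(1/3005) + (2*(-35*I*sqrt(35)))*(1/1112) = 1913/3005 - 70*I*sqrt(35)*(1/1112) = 1913/3005 - 35*I*sqrt(35)/556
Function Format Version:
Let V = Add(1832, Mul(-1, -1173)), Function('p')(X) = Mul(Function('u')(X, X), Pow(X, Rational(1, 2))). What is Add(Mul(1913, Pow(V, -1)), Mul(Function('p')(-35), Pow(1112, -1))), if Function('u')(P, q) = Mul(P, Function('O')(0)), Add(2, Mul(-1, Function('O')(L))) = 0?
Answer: Add(Rational(1913, 3005), Mul(Rational(-35, 556), I, Pow(35, Rational(1, 2)))) ≈ Add(0.63661, Mul(-0.37242, I))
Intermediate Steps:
Function('O')(L) = 2 (Function('O')(L) = Add(2, Mul(-1, 0)) = Add(2, 0) = 2)
Function('u')(P, q) = Mul(2, P) (Function('u')(P, q) = Mul(P, 2) = Mul(2, P))
Function('p')(X) = Mul(2, Pow(X, Rational(3, 2))) (Function('p')(X) = Mul(Mul(2, X), Pow(X, Rational(1, 2))) = Mul(2, Pow(X, Rational(3, 2))))
V = 3005 (V = Add(1832, 1173) = 3005)
Add(Mul(1913, Pow(V, -1)), Mul(Function('p')(-35), Pow(1112, -1))) = Add(Mul(1913, Pow(3005, -1)), Mul(Mul(2, Pow(-35, Rational(3, 2))), Pow(1112, -1))) = Add(Mul(1913, Rational(1, 3005)), Mul(Mul(2, Mul(-35, I, Pow(35, Rational(1, 2)))), Rational(1, 1112))) = Add(Rational(1913, 3005), Mul(Mul(-70, I, Pow(35, Rational(1, 2))), Rational(1, 1112))) = Add(Rational(1913, 3005), Mul(Rational(-35, 556), I, Pow(35, Rational(1, 2))))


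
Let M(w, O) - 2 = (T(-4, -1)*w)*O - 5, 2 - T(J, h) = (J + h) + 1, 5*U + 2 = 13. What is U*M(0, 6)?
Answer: -33/5 ≈ -6.6000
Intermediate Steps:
U = 11/5 (U = -2/5 + (1/5)*13 = -2/5 + 13/5 = 11/5 ≈ 2.2000)
T(J, h) = 1 - J - h (T(J, h) = 2 - ((J + h) + 1) = 2 - (1 + J + h) = 2 + (-1 - J - h) = 1 - J - h)
M(w, O) = -3 + 6*O*w (M(w, O) = 2 + (((1 - 1*(-4) - 1*(-1))*w)*O - 5) = 2 + (((1 + 4 + 1)*w)*O - 5) = 2 + ((6*w)*O - 5) = 2 + (6*O*w - 5) = 2 + (-5 + 6*O*w) = -3 + 6*O*w)
U*M(0, 6) = 11*(-3 + 6*6*0)/5 = 11*(-3 + 0)/5 = (11/5)*(-3) = -33/5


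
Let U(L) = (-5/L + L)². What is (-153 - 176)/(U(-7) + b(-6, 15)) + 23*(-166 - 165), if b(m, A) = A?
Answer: -20350444/2671 ≈ -7619.0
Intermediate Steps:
U(L) = (L - 5/L)²
(-153 - 176)/(U(-7) + b(-6, 15)) + 23*(-166 - 165) = (-153 - 176)/((-5 + (-7)²)²/(-7)² + 15) + 23*(-166 - 165) = -329/((-5 + 49)²/49 + 15) + 23*(-331) = -329/((1/49)*44² + 15) - 7613 = -329/((1/49)*1936 + 15) - 7613 = -329/(1936/49 + 15) - 7613 = -329/2671/49 - 7613 = -329*49/2671 - 7613 = -16121/2671 - 7613 = -20350444/2671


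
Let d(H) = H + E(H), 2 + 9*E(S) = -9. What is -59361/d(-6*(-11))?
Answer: -534249/583 ≈ -916.38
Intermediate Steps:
E(S) = -11/9 (E(S) = -2/9 + (⅑)*(-9) = -2/9 - 1 = -11/9)
d(H) = -11/9 + H (d(H) = H - 11/9 = -11/9 + H)
-59361/d(-6*(-11)) = -59361/(-11/9 - 6*(-11)) = -59361/(-11/9 + 66) = -59361/583/9 = -59361*9/583 = -534249/583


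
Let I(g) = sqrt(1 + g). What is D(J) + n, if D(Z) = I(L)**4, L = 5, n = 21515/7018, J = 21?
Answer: 274163/7018 ≈ 39.066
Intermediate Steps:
n = 21515/7018 (n = 21515*(1/7018) = 21515/7018 ≈ 3.0657)
D(Z) = 36 (D(Z) = (sqrt(1 + 5))**4 = (sqrt(6))**4 = 36)
D(J) + n = 36 + 21515/7018 = 274163/7018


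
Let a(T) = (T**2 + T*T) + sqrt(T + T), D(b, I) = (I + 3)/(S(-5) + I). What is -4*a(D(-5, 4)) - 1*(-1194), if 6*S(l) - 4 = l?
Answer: 617514/529 - 8*sqrt(483)/23 ≈ 1159.7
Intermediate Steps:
S(l) = 2/3 + l/6
D(b, I) = (3 + I)/(-1/6 + I) (D(b, I) = (I + 3)/((2/3 + (1/6)*(-5)) + I) = (3 + I)/((2/3 - 5/6) + I) = (3 + I)/(-1/6 + I))
a(T) = 2*T**2 + sqrt(2)*sqrt(T) (a(T) = (T**2 + T**2) + sqrt(2*T) = 2*T**2 + sqrt(2)*sqrt(T))
-4*a(D(-5, 4)) - 1*(-1194) = -4*(2*(6*(3 + 4)/(-1 + 6*4))**2 + sqrt(2)*sqrt(6*(3 + 4)/(-1 + 6*4))) - 1*(-1194) = -4*(2*(6*7/(-1 + 24))**2 + sqrt(2)*sqrt(6*7/(-1 + 24))) + 1194 = -4*(2*(6*7/23)**2 + sqrt(2)*sqrt(6*7/23)) + 1194 = -4*(2*(6*(1/23)*7)**2 + sqrt(2)*sqrt(6*(1/23)*7)) + 1194 = -4*(2*(42/23)**2 + sqrt(2)*sqrt(42/23)) + 1194 = -4*(2*(1764/529) + sqrt(2)*(sqrt(966)/23)) + 1194 = -4*(3528/529 + 2*sqrt(483)/23) + 1194 = (-14112/529 - 8*sqrt(483)/23) + 1194 = 617514/529 - 8*sqrt(483)/23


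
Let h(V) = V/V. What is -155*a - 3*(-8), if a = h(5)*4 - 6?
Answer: 334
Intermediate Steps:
h(V) = 1
a = -2 (a = 1*4 - 6 = 4 - 6 = -2)
-155*a - 3*(-8) = -155*(-2) - 3*(-8) = 310 + 24 = 334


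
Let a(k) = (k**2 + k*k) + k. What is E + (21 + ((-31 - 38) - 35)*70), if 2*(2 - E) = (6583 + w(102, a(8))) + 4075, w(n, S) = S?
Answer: -12654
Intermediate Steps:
a(k) = k + 2*k**2 (a(k) = (k**2 + k**2) + k = 2*k**2 + k = k + 2*k**2)
E = -5395 (E = 2 - ((6583 + 8*(1 + 2*8)) + 4075)/2 = 2 - ((6583 + 8*(1 + 16)) + 4075)/2 = 2 - ((6583 + 8*17) + 4075)/2 = 2 - ((6583 + 136) + 4075)/2 = 2 - (6719 + 4075)/2 = 2 - 1/2*10794 = 2 - 5397 = -5395)
E + (21 + ((-31 - 38) - 35)*70) = -5395 + (21 + ((-31 - 38) - 35)*70) = -5395 + (21 + (-69 - 35)*70) = -5395 + (21 - 104*70) = -5395 + (21 - 7280) = -5395 - 7259 = -12654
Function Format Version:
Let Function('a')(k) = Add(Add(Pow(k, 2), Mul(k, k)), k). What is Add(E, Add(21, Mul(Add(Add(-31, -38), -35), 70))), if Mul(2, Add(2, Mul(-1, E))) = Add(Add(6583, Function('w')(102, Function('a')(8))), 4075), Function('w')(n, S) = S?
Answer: -12654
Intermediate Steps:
Function('a')(k) = Add(k, Mul(2, Pow(k, 2))) (Function('a')(k) = Add(Add(Pow(k, 2), Pow(k, 2)), k) = Add(Mul(2, Pow(k, 2)), k) = Add(k, Mul(2, Pow(k, 2))))
E = -5395 (E = Add(2, Mul(Rational(-1, 2), Add(Add(6583, Mul(8, Add(1, Mul(2, 8)))), 4075))) = Add(2, Mul(Rational(-1, 2), Add(Add(6583, Mul(8, Add(1, 16))), 4075))) = Add(2, Mul(Rational(-1, 2), Add(Add(6583, Mul(8, 17)), 4075))) = Add(2, Mul(Rational(-1, 2), Add(Add(6583, 136), 4075))) = Add(2, Mul(Rational(-1, 2), Add(6719, 4075))) = Add(2, Mul(Rational(-1, 2), 10794)) = Add(2, -5397) = -5395)
Add(E, Add(21, Mul(Add(Add(-31, -38), -35), 70))) = Add(-5395, Add(21, Mul(Add(Add(-31, -38), -35), 70))) = Add(-5395, Add(21, Mul(Add(-69, -35), 70))) = Add(-5395, Add(21, Mul(-104, 70))) = Add(-5395, Add(21, -7280)) = Add(-5395, -7259) = -12654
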